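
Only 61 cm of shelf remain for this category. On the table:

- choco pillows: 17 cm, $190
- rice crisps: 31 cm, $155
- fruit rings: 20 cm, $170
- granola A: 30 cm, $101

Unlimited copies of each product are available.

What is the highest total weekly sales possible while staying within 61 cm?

By weekly sales per cm: choco pillows 11.18, fruit rings 8.50, rice crisps 5.00, granola A 3.37 lead.
3×choco pillows uses 51 of the 61 cm and totals 570.
Every other selection either busts 61 cm or fails to beat 570.

570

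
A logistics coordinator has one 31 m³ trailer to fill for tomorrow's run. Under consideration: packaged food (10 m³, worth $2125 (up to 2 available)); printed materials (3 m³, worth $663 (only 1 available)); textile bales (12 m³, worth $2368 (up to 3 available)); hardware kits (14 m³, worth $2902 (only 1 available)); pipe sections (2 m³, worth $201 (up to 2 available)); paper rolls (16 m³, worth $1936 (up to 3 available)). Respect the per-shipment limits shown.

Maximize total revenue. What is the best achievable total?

6134

By revenue per m³: printed materials 221.00, packaged food 212.50, hardware kits 207.29 lead.
Greedy by ratio would take 2×packaged food + printed materials + 2×pipe sections: 27 m³ used, total 5315.
Dropping 2×packaged food and pipe sections frees 22 m³; slotting in textile bales + hardware kits (26 m³) lifts the total to 6134 at 31 m³.
Nothing else within 31 m³ beats 6134.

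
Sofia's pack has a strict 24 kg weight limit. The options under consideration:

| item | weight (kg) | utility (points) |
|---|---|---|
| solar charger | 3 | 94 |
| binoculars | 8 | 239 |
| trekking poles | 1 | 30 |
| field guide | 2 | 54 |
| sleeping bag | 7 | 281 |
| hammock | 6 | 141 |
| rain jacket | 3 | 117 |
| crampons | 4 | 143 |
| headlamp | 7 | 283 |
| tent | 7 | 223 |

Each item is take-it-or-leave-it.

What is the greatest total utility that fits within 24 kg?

Best packing: solar charger + sleeping bag + rain jacket + crampons + headlamp — 24 kg, 918 total.
An exhaustive check of the 1024 subsets confirms 918.

918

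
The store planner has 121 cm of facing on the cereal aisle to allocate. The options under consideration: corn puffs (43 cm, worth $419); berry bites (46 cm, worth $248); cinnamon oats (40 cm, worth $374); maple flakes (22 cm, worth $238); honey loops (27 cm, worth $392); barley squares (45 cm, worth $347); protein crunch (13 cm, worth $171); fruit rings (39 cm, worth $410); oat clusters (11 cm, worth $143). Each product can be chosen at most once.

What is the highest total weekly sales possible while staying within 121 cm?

1364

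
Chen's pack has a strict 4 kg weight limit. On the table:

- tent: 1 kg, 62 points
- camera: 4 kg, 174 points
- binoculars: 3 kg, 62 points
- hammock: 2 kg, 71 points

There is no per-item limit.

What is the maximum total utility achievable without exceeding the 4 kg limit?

By utility per kg: tent 62.00, camera 43.50, hammock 35.50 lead.
Best packing: 4×tent — 4 kg, 248 total.
Nothing else within 4 kg beats 248.

248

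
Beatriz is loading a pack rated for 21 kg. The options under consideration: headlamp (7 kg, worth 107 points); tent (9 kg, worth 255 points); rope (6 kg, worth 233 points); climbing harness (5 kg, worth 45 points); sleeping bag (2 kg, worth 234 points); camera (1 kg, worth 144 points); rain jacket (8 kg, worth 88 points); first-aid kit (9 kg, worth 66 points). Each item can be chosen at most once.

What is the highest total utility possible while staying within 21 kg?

866

Density check — camera 144.00, sleeping bag 117.00, rope 38.83 are the best per kg.
Best packing: tent + rope + sleeping bag + camera — 18 kg, 866 total.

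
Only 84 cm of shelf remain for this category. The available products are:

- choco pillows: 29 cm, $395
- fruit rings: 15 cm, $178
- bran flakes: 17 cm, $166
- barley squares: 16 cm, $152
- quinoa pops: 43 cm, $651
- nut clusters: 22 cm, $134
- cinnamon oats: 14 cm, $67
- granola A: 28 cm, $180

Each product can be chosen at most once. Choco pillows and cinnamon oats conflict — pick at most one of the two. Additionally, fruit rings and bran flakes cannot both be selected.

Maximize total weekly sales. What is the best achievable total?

By weekly sales per cm: quinoa pops 15.14, choco pillows 13.62, fruit rings 11.87, bran flakes 9.76 lead.
Taking choco pillows + quinoa pops: 72 cm used, 1046 in weekly sales.

1046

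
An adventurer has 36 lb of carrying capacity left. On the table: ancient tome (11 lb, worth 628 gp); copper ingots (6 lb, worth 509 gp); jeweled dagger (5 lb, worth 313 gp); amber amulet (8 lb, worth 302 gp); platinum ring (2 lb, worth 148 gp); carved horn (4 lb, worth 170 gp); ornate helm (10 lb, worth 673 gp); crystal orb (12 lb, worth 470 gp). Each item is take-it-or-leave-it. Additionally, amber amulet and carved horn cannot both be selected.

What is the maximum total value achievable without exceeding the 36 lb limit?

Density check — copper ingots 84.83, platinum ring 74.00, ornate helm 67.30 are the best per lb.
A density-first pass picks ancient tome + copper ingots + jeweled dagger + platinum ring + ornate helm — 2271 at 34 lb.
The 2 lb tied up in platinum ring is better spent on carved horn — total rises to 2293 (36 lb).

2293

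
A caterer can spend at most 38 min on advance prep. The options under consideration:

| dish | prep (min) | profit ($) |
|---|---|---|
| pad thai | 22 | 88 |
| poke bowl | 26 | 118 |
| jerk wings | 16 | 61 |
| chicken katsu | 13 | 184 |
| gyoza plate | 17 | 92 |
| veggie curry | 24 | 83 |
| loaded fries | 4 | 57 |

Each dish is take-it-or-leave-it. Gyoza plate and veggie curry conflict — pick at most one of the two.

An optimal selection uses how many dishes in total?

Optimal total is 333.
For example chicken katsu + gyoza plate + loaded fries achieves it, using 34 min.
Every optimal selection uses 3 dishes.

3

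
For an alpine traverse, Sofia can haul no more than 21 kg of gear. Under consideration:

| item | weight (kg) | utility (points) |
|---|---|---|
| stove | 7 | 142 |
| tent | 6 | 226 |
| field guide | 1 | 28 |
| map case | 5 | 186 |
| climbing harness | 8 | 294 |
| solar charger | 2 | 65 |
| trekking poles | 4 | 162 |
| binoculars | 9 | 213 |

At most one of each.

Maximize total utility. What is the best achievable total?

The ratio heuristic lands on tent + field guide + map case + solar charger + trekking poles (667) but leaves 3 kg idle.
Dropping map case frees 5 kg; slotting in climbing harness (8 kg) lifts the total to 775 at 21 kg.
Runner-up tent + map case + climbing harness + solar charger tops out at 771.

775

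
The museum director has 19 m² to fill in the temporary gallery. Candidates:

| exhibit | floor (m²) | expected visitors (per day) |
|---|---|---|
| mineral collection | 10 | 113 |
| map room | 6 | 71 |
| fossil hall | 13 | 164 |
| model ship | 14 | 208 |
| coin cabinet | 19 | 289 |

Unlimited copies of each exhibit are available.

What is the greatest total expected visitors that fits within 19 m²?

The ratio ordering already packs tightly: coin cabinet, 19 m², 289.

289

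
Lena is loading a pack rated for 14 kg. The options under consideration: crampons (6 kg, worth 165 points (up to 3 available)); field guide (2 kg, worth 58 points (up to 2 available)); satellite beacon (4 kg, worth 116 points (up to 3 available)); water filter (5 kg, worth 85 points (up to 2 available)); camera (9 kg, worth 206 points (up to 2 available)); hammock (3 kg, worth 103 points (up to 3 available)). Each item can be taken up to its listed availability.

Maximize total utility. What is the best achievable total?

438

By utility per kg: hammock 34.33, field guide 29.00, satellite beacon 29.00, crampons 27.50 lead.
Filling by ratio: 2×field guide + 3×hammock for 425, with 1 kg left unused.
The 7 kg tied up in 2×field guide and hammock is better spent on 2×satellite beacon — total rises to 438 (14 kg).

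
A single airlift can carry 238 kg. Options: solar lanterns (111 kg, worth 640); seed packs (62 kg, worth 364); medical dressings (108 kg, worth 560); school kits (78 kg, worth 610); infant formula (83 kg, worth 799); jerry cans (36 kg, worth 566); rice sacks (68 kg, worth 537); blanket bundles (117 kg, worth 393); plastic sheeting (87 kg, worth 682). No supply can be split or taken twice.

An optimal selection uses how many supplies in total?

3

Optimal total is 2047.
infant formula + jerry cans + plastic sheeting hits 2047 at 206 kg.
Every optimal selection uses 3 supplies.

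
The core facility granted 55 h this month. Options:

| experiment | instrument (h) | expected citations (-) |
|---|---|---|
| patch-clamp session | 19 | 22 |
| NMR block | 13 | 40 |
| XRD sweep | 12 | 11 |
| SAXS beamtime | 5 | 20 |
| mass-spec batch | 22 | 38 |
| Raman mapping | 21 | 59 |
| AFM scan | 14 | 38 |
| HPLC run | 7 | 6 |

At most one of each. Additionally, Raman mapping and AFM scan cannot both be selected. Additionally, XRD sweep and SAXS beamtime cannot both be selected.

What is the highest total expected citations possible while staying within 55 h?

136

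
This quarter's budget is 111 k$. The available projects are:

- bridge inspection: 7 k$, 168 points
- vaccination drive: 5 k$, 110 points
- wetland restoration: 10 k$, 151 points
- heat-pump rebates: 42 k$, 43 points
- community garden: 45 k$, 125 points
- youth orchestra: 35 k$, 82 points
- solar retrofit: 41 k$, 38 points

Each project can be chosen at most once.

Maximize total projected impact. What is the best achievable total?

Bridge inspection + vaccination drive + wetland restoration + community garden + youth orchestra uses 102 of the 111 k$ and totals 636.
That's the maximum — no swap from here does better than 636.

636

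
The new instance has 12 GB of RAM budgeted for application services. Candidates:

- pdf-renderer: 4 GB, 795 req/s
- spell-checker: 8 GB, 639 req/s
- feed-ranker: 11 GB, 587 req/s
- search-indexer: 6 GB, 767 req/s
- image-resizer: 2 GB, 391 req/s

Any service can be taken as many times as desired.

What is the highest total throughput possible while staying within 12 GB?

Taking 3×pdf-renderer: 12 GB used, 2385 in throughput.
Nothing else within 12 GB beats 2385.

2385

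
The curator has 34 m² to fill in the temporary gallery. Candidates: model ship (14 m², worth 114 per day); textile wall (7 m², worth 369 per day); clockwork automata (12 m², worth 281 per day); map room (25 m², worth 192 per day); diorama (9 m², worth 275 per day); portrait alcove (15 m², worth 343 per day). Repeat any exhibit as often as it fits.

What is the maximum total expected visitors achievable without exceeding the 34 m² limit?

Density check — textile wall 52.71, diorama 30.56, clockwork automata 23.42, portrait alcove 22.87 are the best per m².
The ratio ordering already packs tightly: 4×textile wall, 28 m², 1476.
Nothing else within 34 m² beats 1476.

1476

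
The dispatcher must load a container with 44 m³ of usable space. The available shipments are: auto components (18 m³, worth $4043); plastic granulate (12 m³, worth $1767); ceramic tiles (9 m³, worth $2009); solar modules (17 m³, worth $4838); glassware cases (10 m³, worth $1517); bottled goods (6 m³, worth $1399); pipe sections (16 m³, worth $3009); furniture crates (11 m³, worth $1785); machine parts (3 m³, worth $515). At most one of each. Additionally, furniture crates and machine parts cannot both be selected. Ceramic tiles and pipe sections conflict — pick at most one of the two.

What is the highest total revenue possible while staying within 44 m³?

By revenue per m³: solar modules 284.59, bottled goods 233.17, auto components 224.61, ceramic tiles 223.22 lead.
Taking the top-ratio shipments first gives auto components + solar modules + bottled goods + machine parts for 10795 (44 m³).
Replace bottled goods and machine parts with ceramic tiles: the trade gains 95 net, giving 10890 at 44 m³.
The closest alternative, auto components + solar modules + bottled goods + machine parts, reaches only 10795.

10890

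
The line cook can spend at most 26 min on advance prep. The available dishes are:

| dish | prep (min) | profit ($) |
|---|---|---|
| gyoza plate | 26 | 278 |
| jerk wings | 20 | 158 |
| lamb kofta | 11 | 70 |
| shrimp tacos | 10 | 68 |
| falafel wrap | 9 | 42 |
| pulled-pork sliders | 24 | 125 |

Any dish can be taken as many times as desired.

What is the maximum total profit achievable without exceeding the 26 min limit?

278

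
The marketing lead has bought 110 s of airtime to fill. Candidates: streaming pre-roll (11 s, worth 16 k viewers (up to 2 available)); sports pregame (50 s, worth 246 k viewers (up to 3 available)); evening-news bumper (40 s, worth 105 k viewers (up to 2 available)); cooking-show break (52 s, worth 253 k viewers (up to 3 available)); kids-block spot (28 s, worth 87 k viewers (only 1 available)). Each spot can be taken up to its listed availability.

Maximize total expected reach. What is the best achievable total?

Ranking by ratio (expected reach/s): sports pregame 4.92, cooking-show break 4.87, kids-block spot 3.11, evening-news bumper 2.62.
A density-first pass picks 2×sports pregame — 492 at 100 s.
Dropping 2×sports pregame frees 100 s; slotting in 2×cooking-show break (104 s) lifts the total to 506 at 104 s.
Every other selection either busts 110 s or exceeds an availability limit or fails to beat 506.

506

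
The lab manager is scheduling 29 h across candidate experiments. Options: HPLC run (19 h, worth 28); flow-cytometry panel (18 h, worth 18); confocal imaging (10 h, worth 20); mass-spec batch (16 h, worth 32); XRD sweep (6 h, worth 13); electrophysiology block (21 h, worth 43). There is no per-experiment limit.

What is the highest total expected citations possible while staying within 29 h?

59

A density-first pass picks 4×XRD sweep — 52 at 24 h.
The 6 h tied up in XRD sweep is better spent on confocal imaging — total rises to 59 (28 h).
No other feasible combination exceeds 59.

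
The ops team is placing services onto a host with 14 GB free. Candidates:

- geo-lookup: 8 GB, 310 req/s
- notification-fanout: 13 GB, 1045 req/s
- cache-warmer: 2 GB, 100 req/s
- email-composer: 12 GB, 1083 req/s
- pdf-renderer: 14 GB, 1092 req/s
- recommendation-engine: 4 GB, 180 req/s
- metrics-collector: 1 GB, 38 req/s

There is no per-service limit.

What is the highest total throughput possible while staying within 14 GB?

1183

By throughput per GB: email-composer 90.25, notification-fanout 80.38, pdf-renderer 78.00 lead.
Best packing: cache-warmer + email-composer — 14 GB, 1183 total.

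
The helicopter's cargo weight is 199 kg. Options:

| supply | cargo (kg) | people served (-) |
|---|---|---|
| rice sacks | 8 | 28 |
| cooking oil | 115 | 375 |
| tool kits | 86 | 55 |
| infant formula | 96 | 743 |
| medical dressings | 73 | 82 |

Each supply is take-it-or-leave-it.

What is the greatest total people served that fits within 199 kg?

853

By people served per kg: infant formula 7.74, rice sacks 3.50, cooking oil 3.26 lead.
The ratio ordering already packs tightly: rice sacks + infant formula + medical dressings, 177 kg, 853.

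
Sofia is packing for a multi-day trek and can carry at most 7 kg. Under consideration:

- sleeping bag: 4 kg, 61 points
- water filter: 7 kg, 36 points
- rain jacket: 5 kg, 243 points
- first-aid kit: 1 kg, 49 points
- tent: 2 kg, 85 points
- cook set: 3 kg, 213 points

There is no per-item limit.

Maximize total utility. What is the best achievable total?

Taking first-aid kit + 2×cook set: 7 kg used, 475 in utility.

475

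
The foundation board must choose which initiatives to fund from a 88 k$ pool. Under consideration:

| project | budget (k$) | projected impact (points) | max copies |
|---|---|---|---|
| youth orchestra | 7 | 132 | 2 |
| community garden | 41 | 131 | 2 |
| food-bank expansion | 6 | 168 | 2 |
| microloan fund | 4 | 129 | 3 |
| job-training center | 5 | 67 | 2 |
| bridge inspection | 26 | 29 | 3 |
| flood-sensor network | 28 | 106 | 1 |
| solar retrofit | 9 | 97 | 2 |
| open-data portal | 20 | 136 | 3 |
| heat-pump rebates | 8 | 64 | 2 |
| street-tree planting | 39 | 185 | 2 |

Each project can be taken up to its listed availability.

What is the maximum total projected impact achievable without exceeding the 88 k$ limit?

Ranking by ratio (projected impact/k$): microloan fund 32.25, food-bank expansion 28.00, youth orchestra 18.86, job-training center 13.40.
Taking the top-ratio projects first gives 2×youth orchestra + 2×food-bank expansion + 3×microloan fund + 2×job-training center + 2×solar retrofit + 2×heat-pump rebates for 1443 (82 k$).
Replace 2×heat-pump rebates with open-data portal: the trade gains 8 net, giving 1451 at 86 k$.

1451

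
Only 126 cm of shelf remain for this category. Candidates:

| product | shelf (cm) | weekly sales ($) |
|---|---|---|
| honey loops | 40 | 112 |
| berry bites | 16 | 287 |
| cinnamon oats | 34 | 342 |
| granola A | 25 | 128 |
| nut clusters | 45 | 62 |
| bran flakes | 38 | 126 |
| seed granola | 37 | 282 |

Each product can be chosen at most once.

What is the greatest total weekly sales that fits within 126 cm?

1039

Berry bites + cinnamon oats + granola A + seed granola uses 112 of the 126 cm and totals 1039.
The spare 14 cm is too small for any remaining product, and no exchange beats 1039.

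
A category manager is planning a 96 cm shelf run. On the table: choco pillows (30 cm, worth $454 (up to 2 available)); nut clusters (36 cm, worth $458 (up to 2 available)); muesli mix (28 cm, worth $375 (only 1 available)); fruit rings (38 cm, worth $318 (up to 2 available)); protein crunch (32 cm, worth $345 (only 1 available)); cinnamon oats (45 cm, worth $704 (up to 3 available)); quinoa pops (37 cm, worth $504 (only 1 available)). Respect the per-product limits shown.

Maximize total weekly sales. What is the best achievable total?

Density check — cinnamon oats 15.64, choco pillows 15.13, quinoa pops 13.62, muesli mix 13.39 are the best per cm.
The ratio ordering already packs tightly: 2×cinnamon oats, 90 cm, 1408.
No other feasible combination exceeds 1408.

1408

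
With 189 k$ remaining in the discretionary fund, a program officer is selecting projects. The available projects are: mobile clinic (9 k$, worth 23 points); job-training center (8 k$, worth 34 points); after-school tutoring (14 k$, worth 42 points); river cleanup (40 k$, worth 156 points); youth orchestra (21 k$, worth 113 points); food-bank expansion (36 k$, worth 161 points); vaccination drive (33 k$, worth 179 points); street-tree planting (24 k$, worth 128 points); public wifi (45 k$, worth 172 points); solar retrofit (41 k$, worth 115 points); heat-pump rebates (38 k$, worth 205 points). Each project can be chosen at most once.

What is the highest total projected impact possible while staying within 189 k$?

886

The ratio heuristic lands on mobile clinic + job-training center + after-school tutoring + youth orchestra + food-bank expansion + vaccination drive + street-tree planting + heat-pump rebates (885) but leaves 6 k$ idle.
The 35 k$ tied up in after-school tutoring and youth orchestra is better spent on river cleanup — total rises to 886 (188 k$).
That's the maximum — no swap from here does better than 886.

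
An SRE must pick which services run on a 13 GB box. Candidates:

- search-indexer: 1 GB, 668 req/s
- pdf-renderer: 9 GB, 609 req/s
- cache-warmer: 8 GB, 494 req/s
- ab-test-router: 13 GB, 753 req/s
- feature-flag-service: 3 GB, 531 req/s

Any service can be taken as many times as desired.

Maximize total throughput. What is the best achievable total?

8684

The ratio ordering already packs tightly: 13×search-indexer, 13 GB, 8684.
No other feasible combination exceeds 8684.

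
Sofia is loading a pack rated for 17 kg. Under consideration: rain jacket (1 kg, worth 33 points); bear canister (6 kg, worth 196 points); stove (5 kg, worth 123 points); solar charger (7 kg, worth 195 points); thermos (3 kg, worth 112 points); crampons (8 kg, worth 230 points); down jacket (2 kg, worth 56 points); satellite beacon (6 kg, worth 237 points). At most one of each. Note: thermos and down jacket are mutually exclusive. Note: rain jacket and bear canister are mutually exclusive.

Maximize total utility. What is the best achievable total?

579

Thermos + crampons + satellite beacon uses 17 of the 17 kg and totals 579.
That's the maximum — no feasible swap from here does better than 579.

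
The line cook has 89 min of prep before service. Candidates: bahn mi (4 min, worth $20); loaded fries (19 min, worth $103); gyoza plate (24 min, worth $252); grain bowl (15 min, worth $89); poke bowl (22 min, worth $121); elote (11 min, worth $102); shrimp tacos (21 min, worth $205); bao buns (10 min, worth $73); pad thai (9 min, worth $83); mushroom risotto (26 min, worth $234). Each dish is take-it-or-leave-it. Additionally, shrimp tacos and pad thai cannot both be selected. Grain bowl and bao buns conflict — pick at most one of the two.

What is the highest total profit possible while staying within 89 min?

813

Density check — gyoza plate 10.50, shrimp tacos 9.76, elote 9.27 are the best per min.
Taking bahn mi + gyoza plate + elote + shrimp tacos + mushroom risotto: 86 min used, 813 in profit.
Next best is gyoza plate + elote + shrimp tacos + mushroom risotto at 793 (82 min) — short by 20.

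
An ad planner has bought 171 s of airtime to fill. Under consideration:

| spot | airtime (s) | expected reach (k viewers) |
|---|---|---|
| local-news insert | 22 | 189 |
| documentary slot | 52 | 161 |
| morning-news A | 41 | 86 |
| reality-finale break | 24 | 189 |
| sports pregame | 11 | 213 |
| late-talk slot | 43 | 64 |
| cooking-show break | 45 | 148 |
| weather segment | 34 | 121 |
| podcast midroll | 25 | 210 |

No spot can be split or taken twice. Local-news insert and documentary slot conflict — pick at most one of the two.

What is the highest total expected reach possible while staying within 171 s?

1070

Best packing: local-news insert + reality-finale break + sports pregame + cooking-show break + weather segment + podcast midroll — 161 s, 1070 total.
The spare 10 s is too small for any remaining spot, and no feasible exchange beats 1070.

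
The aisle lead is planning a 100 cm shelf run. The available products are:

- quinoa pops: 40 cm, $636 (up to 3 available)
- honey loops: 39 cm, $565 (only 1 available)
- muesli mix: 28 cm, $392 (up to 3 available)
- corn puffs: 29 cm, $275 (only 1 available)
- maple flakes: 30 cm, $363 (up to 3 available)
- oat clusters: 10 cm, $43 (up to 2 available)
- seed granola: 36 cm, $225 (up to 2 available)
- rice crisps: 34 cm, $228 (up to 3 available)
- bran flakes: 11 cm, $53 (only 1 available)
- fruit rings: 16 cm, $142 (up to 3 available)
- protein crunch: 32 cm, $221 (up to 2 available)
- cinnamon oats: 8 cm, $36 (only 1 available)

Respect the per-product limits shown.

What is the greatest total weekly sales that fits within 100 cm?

1420

Ranking by ratio (weekly sales/cm): quinoa pops 15.90, honey loops 14.49, muesli mix 14.00, maple flakes 12.10.
Taking the top-ratio products first gives 2×quinoa pops + fruit rings for 1414 (96 cm).
Dropping quinoa pops and fruit rings frees 56 cm; slotting in 2×muesli mix (56 cm) lifts the total to 1420 at 96 cm.
The spare 4 cm is too small for any remaining product, and no exchange beats 1420.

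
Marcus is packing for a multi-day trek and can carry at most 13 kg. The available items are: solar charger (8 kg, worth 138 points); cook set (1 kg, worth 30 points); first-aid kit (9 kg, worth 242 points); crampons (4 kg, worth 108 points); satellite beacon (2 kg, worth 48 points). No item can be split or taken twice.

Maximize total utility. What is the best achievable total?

350

Density check — cook set 30.00, crampons 27.00, first-aid kit 26.89 are the best per kg.
A density-first pass picks cook set + crampons + satellite beacon — 186 at 7 kg.
The 3 kg tied up in cook set and satellite beacon is better spent on first-aid kit — total rises to 350 (13 kg).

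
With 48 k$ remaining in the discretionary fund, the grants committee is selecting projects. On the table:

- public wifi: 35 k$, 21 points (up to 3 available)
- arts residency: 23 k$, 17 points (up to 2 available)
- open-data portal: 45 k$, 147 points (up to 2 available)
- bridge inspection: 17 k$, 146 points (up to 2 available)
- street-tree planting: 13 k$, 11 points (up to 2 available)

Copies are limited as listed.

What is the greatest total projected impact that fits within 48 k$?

303

Taking 2×bridge inspection + street-tree planting: 47 k$ used, 303 in projected impact.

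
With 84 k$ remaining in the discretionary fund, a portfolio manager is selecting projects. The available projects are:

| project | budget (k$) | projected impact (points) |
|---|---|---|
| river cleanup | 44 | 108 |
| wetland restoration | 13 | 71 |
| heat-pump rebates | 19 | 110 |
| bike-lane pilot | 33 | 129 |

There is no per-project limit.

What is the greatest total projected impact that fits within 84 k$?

472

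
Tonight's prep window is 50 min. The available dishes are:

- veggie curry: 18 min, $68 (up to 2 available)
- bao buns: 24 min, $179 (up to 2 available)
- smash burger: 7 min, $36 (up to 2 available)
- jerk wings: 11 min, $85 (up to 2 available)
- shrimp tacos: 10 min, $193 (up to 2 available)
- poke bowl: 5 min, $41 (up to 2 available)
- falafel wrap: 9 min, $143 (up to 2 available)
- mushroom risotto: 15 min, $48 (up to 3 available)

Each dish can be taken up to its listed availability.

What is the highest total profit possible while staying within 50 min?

757

Filling by ratio: 2×shrimp tacos + 2×poke bowl + 2×falafel wrap for 754, with 2 min left unused.
Replace 2×poke bowl with jerk wings: the trade gains 3 net, giving 757 at 49 min.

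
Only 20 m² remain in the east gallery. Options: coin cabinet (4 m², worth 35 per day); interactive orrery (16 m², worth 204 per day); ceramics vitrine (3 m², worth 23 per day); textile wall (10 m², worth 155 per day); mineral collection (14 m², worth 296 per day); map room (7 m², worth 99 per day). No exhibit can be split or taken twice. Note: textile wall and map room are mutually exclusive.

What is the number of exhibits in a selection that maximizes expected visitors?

2

The maximum expected visitors within 20 m² is 331.
For example coin cabinet + mineral collection achieves it, using 18 m².
Any selection reaching 331 contains exactly 2 exhibits.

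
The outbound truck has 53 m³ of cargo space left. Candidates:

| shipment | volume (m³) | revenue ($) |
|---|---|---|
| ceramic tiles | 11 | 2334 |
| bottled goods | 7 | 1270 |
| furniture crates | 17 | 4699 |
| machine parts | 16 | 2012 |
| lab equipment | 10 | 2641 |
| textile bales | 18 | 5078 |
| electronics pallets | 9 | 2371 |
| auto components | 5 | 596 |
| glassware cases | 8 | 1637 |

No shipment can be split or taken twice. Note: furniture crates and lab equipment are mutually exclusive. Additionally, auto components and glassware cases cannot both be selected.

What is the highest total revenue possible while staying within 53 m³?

Furniture crates + textile bales + electronics pallets + glassware cases uses 52 of the 53 m³ and totals 13785.

13785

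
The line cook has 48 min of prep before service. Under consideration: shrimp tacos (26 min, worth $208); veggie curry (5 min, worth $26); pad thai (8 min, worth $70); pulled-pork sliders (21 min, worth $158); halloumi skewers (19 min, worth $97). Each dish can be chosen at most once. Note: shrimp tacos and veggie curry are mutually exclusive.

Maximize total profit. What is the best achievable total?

366

Taking shrimp tacos + pulled-pork sliders: 47 min used, 366 in profit.
An exhaustive check of the 32 subsets confirms 366.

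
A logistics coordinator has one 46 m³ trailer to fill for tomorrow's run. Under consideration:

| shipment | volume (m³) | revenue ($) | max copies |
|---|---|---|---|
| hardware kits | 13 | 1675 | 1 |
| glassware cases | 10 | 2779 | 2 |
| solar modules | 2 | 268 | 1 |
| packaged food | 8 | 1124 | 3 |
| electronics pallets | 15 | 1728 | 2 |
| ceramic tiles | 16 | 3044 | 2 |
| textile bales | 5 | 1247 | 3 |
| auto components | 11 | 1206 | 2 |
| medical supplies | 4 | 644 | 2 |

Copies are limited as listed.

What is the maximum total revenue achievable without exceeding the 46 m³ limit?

The ratio heuristic lands on 2×glassware cases + solar modules + 3×textile bales + 2×medical supplies (10855) but leaves 1 m³ idle.
The 15 m³ tied up in solar modules and textile bales and 2×medical supplies is better spent on ceramic tiles — total rises to 11096 (46 m³).

11096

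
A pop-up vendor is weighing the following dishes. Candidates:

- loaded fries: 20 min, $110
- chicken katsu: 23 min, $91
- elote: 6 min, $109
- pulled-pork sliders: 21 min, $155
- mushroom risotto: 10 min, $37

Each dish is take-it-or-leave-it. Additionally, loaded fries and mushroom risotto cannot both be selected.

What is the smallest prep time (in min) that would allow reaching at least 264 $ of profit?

27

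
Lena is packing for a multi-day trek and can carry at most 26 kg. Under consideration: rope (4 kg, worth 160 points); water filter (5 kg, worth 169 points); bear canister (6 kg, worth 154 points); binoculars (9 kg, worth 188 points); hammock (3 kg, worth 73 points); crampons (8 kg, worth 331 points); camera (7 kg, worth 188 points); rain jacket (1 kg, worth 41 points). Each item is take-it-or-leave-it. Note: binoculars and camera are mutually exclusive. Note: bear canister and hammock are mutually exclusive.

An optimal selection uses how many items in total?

5

Best achievable utility is 889.
For example rope + water filter + crampons + camera + rain jacket achieves it, using 25 kg.
Any selection reaching 889 contains exactly 5 items.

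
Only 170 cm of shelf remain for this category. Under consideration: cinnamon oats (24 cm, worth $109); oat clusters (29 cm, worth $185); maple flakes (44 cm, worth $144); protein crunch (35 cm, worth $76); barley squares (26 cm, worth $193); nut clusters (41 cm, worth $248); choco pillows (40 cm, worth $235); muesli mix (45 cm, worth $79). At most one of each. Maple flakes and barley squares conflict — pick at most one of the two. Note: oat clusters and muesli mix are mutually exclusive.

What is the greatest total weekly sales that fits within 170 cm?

970

Cinnamon oats + oat clusters + barley squares + nut clusters + choco pillows uses 160 of the 170 cm and totals 970.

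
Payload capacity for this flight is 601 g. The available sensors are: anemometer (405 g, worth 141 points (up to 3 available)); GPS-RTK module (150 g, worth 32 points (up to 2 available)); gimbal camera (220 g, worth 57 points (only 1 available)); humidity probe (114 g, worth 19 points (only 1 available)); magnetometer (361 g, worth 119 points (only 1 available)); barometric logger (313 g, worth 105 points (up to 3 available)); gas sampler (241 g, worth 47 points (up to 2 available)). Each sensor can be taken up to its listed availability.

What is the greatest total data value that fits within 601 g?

176

The ratio heuristic lands on anemometer + GPS-RTK module (173) but leaves 46 g idle.
Replace anemometer and GPS-RTK module with gimbal camera + magnetometer: the trade gains 3 net, giving 176 at 581 g.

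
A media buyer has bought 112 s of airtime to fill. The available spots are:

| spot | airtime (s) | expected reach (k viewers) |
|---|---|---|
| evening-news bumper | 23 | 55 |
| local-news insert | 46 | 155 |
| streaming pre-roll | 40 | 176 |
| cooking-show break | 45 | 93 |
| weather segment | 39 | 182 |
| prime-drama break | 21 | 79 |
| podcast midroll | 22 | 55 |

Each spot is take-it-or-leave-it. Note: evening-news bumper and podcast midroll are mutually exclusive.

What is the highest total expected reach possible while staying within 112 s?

Taking streaming pre-roll + weather segment + prime-drama break: 100 s used, 437 in expected reach.

437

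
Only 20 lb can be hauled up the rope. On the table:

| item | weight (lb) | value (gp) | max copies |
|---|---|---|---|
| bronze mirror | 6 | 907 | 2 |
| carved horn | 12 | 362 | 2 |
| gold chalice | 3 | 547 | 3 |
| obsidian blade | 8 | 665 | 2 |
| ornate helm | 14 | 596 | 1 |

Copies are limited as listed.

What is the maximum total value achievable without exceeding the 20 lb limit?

2908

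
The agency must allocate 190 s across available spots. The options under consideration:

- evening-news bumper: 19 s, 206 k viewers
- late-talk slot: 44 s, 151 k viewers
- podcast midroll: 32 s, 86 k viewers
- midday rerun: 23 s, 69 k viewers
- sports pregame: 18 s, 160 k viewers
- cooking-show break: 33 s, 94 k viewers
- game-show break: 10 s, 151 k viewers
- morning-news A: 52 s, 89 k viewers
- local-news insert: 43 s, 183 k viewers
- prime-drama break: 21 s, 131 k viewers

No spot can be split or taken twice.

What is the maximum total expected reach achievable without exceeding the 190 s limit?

1076

Greedy by ratio would take evening-news bumper + late-talk slot + midday rerun + sports pregame + game-show break + local-news insert + prime-drama break: 178 s used, total 1051.
Replace midday rerun with cooking-show break: the trade gains 25 net, giving 1076 at 188 s.
Next best is evening-news bumper + late-talk slot + podcast midroll + sports pregame + game-show break + local-news insert + prime-drama break at 1068 (187 s) — short by 8.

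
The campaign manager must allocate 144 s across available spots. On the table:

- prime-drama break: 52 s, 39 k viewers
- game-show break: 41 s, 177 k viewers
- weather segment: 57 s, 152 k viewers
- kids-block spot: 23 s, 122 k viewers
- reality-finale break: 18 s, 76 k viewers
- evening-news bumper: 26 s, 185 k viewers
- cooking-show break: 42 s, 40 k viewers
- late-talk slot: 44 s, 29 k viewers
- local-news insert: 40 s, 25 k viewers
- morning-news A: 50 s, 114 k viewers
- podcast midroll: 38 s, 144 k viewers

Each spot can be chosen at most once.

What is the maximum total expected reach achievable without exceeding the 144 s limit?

628

Taking the top-ratio spots first gives game-show break + kids-block spot + reality-finale break + evening-news bumper for 560 (108 s).
Replace reality-finale break with podcast midroll: the trade gains 68 net, giving 628 at 128 s.
The spare 16 s is too small for any remaining spot, and no exchange beats 628.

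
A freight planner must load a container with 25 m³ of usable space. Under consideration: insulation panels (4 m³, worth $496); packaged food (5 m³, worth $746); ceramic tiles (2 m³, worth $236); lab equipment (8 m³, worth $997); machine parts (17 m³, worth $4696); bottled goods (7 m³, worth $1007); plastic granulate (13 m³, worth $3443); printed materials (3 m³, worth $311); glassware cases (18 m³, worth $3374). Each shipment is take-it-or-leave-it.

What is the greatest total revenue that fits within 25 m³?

A density-first pass picks packaged food + ceramic tiles + machine parts — 5678 at 24 m³.
Replace ceramic tiles with printed materials: the trade gains 75 net, giving 5753 at 25 m³.

5753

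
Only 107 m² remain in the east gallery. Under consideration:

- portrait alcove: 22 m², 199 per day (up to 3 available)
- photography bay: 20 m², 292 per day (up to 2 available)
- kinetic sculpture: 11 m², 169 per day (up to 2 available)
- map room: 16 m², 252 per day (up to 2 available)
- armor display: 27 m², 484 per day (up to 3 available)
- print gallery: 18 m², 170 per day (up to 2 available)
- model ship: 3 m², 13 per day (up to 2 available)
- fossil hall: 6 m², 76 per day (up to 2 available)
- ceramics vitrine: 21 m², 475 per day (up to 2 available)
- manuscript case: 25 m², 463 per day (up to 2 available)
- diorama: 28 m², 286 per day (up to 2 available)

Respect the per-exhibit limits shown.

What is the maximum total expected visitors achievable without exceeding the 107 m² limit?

Density check — ceramics vitrine 22.62, manuscript case 18.52, armor display 17.93, map room 15.75 are the best per m².
A density-first pass picks kinetic sculpture + model ship + 2×ceramics vitrine + 2×manuscript case — 2058 at 106 m².
Dropping model ship and 2×manuscript case frees 53 m²; slotting in 2×armor display (54 m²) lifts the total to 2087 at 107 m².
Nothing else within 107 m² beats 2087.

2087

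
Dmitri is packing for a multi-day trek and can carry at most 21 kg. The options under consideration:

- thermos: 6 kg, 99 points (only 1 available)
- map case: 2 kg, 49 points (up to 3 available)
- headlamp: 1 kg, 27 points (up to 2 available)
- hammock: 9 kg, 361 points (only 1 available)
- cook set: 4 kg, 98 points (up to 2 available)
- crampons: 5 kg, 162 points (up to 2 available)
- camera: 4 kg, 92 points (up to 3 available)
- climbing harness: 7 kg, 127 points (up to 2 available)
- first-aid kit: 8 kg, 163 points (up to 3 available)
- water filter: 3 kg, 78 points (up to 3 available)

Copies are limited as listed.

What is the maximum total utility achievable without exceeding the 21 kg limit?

Best packing: 2×headlamp + hammock + 2×crampons — 21 kg, 739 total.
That's the maximum — no swap from here does better than 739.

739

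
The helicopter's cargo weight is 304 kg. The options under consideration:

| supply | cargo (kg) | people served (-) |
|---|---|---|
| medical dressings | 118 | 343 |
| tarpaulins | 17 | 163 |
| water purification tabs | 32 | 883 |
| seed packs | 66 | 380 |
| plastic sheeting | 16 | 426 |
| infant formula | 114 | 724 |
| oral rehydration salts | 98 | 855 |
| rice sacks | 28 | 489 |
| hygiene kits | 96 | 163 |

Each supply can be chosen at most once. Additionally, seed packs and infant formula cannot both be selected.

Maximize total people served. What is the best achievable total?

3377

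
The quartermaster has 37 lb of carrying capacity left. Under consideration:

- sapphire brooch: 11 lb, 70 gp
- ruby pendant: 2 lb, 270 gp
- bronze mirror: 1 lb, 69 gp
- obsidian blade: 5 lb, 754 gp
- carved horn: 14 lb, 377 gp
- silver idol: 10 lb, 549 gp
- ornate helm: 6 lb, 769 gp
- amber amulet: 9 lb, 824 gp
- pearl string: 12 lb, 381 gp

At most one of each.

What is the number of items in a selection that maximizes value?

Best achievable value is 3235.
For example ruby pendant + bronze mirror + obsidian blade + silver idol + ornate helm + amber amulet achieves it, using 33 lb.
All optima have 6 items.

6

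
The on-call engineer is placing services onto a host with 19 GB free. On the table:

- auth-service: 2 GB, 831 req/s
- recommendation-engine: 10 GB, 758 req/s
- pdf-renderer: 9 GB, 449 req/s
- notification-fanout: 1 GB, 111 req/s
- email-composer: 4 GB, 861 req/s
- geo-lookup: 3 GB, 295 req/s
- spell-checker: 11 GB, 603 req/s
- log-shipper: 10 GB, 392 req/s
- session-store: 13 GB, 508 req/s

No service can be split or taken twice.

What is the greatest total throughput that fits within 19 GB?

2745

Greedy by ratio would take auth-service + pdf-renderer + notification-fanout + email-composer + geo-lookup: 19 GB used, total 2547.
The 10 GB tied up in pdf-renderer and notification-fanout is better spent on recommendation-engine — total rises to 2745 (19 GB).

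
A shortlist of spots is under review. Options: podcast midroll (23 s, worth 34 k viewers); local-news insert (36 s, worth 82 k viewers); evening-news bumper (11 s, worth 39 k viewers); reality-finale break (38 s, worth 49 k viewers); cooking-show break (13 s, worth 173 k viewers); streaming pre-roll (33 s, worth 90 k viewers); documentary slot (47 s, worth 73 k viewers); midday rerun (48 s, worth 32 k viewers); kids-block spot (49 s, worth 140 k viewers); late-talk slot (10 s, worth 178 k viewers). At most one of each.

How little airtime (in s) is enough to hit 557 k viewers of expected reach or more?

103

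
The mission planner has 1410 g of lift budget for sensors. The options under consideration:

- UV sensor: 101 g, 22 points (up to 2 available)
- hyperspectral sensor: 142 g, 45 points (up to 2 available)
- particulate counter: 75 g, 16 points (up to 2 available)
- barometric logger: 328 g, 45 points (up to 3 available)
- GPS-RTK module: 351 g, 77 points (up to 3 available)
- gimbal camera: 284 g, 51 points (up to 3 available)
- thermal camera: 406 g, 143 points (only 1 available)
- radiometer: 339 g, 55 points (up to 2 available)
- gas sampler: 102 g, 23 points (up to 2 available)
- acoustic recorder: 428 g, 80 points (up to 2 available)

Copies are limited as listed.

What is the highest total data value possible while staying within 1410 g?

388

The ratio heuristic lands on UV sensor + 2×hyperspectral sensor + GPS-RTK module + thermal camera + 2×gas sampler (378) but leaves 64 g idle.
Dropping UV sensor frees 101 g; slotting in 2×particulate counter (150 g) lifts the total to 388 at 1395 g.
Nothing else within 1410 g beats 388.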